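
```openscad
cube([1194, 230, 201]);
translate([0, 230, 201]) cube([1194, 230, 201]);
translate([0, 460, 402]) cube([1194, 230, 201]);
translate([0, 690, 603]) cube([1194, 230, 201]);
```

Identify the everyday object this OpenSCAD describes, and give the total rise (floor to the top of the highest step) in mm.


A staircase. The total rise is 804 mm.

4 identical blocks, each offset up and back from the previous — a staircase. Each step is 201 mm tall and there are 4 of them, so the total rise is 4 × 201 = 804 mm.


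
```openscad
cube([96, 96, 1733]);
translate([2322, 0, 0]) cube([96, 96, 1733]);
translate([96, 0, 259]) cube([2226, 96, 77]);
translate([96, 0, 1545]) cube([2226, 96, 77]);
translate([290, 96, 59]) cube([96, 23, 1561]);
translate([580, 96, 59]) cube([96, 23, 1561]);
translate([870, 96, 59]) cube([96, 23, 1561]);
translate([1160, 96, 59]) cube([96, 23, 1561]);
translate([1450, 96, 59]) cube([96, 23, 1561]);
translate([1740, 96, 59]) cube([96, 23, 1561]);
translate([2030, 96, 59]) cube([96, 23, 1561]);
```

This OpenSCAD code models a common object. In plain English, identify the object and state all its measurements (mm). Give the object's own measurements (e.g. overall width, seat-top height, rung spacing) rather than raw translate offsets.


A fence section. Two 96×96 mm posts, 1733 mm tall, stand on the floor with a clear span of 2226 mm between their inner faces. Two horizontal rails of 96×77 mm section span the gap between the posts with their undersides at z = 259 mm and z = 1545 mm, flush with the posts' −y face. 7 pickets, each 96 mm wide, 23 mm thick and 1561 mm tall, are fixed to the +y face of the rails with their bottoms at z = 59 mm, spaced across the span with a 194 mm gap after the −x post and between neighbouring pickets, with 196 mm left before the +x post.


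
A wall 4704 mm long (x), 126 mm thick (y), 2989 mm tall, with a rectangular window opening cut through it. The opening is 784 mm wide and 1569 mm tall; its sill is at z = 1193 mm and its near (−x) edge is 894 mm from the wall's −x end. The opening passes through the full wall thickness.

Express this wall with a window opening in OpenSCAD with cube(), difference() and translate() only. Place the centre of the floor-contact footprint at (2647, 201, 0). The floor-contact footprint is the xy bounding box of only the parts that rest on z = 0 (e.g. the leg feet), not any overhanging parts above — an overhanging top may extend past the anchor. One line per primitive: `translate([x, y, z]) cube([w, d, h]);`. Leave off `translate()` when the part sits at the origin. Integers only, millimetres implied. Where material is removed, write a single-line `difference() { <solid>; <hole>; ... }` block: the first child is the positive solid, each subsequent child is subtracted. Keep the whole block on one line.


difference() { translate([295, 138, 0]) cube([4704, 126, 2989]); translate([1189, 138, 1193]) cube([784, 126, 1569]); }


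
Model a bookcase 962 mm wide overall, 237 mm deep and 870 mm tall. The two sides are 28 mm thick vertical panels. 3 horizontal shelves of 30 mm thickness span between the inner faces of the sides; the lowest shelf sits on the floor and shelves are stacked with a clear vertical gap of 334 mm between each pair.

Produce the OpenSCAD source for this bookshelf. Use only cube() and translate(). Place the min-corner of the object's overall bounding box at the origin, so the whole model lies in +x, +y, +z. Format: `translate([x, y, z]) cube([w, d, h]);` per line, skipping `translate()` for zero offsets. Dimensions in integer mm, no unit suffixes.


cube([28, 237, 870]);
translate([934, 0, 0]) cube([28, 237, 870]);
translate([28, 0, 0]) cube([906, 237, 30]);
translate([28, 0, 364]) cube([906, 237, 30]);
translate([28, 0, 728]) cube([906, 237, 30]);


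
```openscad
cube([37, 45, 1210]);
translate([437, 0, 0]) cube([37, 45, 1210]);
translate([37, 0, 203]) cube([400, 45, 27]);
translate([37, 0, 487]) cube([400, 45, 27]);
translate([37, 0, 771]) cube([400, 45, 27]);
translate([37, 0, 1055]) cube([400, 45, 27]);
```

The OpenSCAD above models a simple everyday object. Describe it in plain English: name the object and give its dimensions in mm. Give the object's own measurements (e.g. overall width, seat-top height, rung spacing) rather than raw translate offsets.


A straight ladder. Two 37×45 mm vertical rails, 1210 mm tall, stand 474 mm apart (outside-to-outside) with their front faces coplanar on the −y side. 4 rungs, each 45 mm deep and 27 mm tall, span between the inner faces of the rails, front faces flush with the rails. The lowest rung's underside is at z = 203 mm and rungs are spaced 284 mm apart (underside to underside).


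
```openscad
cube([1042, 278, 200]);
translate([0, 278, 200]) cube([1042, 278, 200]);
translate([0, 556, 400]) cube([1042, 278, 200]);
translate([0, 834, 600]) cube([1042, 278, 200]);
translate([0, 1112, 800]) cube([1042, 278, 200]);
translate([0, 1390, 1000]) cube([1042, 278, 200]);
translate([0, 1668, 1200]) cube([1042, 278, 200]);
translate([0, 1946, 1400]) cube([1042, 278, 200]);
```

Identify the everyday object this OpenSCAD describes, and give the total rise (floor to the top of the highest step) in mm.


A staircase. The total rise is 1600 mm.

8 identical blocks, each offset up and back from the previous — a staircase. Each step is 200 mm tall and there are 8 of them, so the total rise is 8 × 200 = 1600 mm.


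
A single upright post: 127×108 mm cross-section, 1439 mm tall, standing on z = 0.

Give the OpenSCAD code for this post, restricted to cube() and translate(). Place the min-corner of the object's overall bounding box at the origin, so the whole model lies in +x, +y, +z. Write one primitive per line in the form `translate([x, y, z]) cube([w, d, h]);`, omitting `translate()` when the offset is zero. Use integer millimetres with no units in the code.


cube([127, 108, 1439]);


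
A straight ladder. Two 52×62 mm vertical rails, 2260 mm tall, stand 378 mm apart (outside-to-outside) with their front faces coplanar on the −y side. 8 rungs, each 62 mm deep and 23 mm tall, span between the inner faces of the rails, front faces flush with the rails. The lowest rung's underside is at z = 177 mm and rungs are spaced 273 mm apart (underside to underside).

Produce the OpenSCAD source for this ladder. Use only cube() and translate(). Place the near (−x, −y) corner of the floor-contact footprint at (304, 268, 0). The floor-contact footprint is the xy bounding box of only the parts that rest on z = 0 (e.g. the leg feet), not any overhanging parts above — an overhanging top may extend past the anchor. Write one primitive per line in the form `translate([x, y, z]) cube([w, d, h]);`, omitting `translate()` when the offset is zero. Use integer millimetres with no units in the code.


translate([304, 268, 0]) cube([52, 62, 2260]);
translate([630, 268, 0]) cube([52, 62, 2260]);
translate([356, 268, 177]) cube([274, 62, 23]);
translate([356, 268, 450]) cube([274, 62, 23]);
translate([356, 268, 723]) cube([274, 62, 23]);
translate([356, 268, 996]) cube([274, 62, 23]);
translate([356, 268, 1269]) cube([274, 62, 23]);
translate([356, 268, 1542]) cube([274, 62, 23]);
translate([356, 268, 1815]) cube([274, 62, 23]);
translate([356, 268, 2088]) cube([274, 62, 23]);


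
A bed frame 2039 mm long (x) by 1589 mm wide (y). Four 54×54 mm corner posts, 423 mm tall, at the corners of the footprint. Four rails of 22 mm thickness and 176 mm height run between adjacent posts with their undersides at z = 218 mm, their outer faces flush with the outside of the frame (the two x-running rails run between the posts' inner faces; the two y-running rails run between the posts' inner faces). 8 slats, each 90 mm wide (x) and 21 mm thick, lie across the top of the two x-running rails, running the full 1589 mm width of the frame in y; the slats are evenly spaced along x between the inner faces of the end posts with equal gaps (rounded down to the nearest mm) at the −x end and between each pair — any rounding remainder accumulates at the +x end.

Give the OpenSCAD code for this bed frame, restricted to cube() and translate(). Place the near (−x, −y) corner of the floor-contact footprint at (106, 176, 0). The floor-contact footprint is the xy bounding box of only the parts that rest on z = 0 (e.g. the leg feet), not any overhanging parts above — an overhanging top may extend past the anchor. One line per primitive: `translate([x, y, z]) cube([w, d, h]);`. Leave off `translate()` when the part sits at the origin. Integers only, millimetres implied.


// slat z = rail_z + rail_h = 218 + 176 = 394
// slat gap = ⌊(1931 − 8·90) / 9⌋ = 134
translate([106, 176, 0]) cube([54, 54, 423]);
translate([106, 1711, 0]) cube([54, 54, 423]);
translate([2091, 176, 0]) cube([54, 54, 423]);
translate([2091, 1711, 0]) cube([54, 54, 423]);
translate([160, 176, 218]) cube([1931, 22, 176]);
translate([160, 1743, 218]) cube([1931, 22, 176]);
translate([106, 230, 218]) cube([22, 1481, 176]);
translate([2123, 230, 218]) cube([22, 1481, 176]);
translate([294, 176, 394]) cube([90, 1589, 21]);
translate([518, 176, 394]) cube([90, 1589, 21]);
translate([742, 176, 394]) cube([90, 1589, 21]);
translate([966, 176, 394]) cube([90, 1589, 21]);
translate([1190, 176, 394]) cube([90, 1589, 21]);
translate([1414, 176, 394]) cube([90, 1589, 21]);
translate([1638, 176, 394]) cube([90, 1589, 21]);
translate([1862, 176, 394]) cube([90, 1589, 21]);


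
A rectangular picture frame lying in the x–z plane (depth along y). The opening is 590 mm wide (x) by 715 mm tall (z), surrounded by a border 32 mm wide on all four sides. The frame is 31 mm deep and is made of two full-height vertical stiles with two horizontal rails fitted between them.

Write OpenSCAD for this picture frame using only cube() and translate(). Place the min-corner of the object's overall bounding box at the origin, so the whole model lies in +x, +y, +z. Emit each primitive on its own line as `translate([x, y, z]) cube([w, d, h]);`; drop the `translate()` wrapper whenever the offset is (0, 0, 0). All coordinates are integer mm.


cube([32, 31, 779]);
translate([622, 0, 0]) cube([32, 31, 779]);
translate([32, 0, 0]) cube([590, 31, 32]);
translate([32, 0, 747]) cube([590, 31, 32]);


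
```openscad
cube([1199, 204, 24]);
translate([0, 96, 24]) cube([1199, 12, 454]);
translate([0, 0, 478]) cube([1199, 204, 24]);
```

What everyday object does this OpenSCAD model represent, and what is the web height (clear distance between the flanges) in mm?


An I-beam. The web height is 454 mm.

Two wide flanges with a thin centred web — an I-beam. Overall 502 mm minus two 24 mm flanges gives a web of 502 − 2·24 = 454 mm.


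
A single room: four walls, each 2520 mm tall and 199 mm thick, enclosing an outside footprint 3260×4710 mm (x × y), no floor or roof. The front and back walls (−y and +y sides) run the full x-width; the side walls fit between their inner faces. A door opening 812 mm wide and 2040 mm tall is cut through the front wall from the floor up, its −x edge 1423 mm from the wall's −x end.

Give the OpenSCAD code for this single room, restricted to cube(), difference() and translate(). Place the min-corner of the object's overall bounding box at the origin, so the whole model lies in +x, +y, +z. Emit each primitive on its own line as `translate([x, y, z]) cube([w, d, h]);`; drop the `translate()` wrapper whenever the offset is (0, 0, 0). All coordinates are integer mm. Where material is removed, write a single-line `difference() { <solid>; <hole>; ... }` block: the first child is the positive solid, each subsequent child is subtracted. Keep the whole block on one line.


difference() { cube([3260, 199, 2520]); translate([1423, 0, 0]) cube([812, 199, 2040]); }
translate([0, 4511, 0]) cube([3260, 199, 2520]);
translate([0, 199, 0]) cube([199, 4312, 2520]);
translate([3061, 199, 0]) cube([199, 4312, 2520]);


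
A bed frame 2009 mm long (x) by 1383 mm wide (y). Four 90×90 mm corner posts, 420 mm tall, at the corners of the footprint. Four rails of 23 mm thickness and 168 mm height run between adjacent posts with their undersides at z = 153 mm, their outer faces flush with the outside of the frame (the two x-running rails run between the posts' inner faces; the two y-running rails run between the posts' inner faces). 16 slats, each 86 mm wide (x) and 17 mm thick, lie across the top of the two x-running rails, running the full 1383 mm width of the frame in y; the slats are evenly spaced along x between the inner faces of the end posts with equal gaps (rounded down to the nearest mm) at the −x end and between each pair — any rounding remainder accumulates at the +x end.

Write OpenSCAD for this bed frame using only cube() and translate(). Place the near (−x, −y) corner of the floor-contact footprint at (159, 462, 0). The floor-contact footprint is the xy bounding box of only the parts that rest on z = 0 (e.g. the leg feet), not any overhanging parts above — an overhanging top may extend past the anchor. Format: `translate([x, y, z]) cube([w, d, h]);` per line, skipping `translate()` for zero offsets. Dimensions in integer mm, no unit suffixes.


translate([159, 462, 0]) cube([90, 90, 420]);
translate([159, 1755, 0]) cube([90, 90, 420]);
translate([2078, 462, 0]) cube([90, 90, 420]);
translate([2078, 1755, 0]) cube([90, 90, 420]);
translate([249, 462, 153]) cube([1829, 23, 168]);
translate([249, 1822, 153]) cube([1829, 23, 168]);
translate([159, 552, 153]) cube([23, 1203, 168]);
translate([2145, 552, 153]) cube([23, 1203, 168]);
translate([275, 462, 321]) cube([86, 1383, 17]);
translate([387, 462, 321]) cube([86, 1383, 17]);
translate([499, 462, 321]) cube([86, 1383, 17]);
translate([611, 462, 321]) cube([86, 1383, 17]);
translate([723, 462, 321]) cube([86, 1383, 17]);
translate([835, 462, 321]) cube([86, 1383, 17]);
translate([947, 462, 321]) cube([86, 1383, 17]);
translate([1059, 462, 321]) cube([86, 1383, 17]);
translate([1171, 462, 321]) cube([86, 1383, 17]);
translate([1283, 462, 321]) cube([86, 1383, 17]);
translate([1395, 462, 321]) cube([86, 1383, 17]);
translate([1507, 462, 321]) cube([86, 1383, 17]);
translate([1619, 462, 321]) cube([86, 1383, 17]);
translate([1731, 462, 321]) cube([86, 1383, 17]);
translate([1843, 462, 321]) cube([86, 1383, 17]);
translate([1955, 462, 321]) cube([86, 1383, 17]);


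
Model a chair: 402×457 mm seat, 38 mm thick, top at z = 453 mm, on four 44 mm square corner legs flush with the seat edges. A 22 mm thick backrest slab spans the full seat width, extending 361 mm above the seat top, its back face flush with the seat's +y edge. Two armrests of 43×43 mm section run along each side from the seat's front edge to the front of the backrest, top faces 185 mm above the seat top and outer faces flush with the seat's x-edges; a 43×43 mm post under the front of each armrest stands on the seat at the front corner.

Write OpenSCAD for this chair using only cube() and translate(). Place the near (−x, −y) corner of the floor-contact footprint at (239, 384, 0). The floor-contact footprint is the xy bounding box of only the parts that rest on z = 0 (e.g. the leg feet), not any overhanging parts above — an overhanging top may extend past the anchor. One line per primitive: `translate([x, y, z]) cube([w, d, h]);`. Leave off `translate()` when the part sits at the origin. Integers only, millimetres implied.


translate([239, 384, 415]) cube([402, 457, 38]);
translate([239, 384, 0]) cube([44, 44, 415]);
translate([597, 384, 0]) cube([44, 44, 415]);
translate([239, 797, 0]) cube([44, 44, 415]);
translate([597, 797, 0]) cube([44, 44, 415]);
translate([239, 819, 453]) cube([402, 22, 361]);
translate([239, 384, 595]) cube([43, 435, 43]);
translate([598, 384, 595]) cube([43, 435, 43]);
translate([239, 384, 453]) cube([43, 43, 142]);
translate([598, 384, 453]) cube([43, 43, 142]);


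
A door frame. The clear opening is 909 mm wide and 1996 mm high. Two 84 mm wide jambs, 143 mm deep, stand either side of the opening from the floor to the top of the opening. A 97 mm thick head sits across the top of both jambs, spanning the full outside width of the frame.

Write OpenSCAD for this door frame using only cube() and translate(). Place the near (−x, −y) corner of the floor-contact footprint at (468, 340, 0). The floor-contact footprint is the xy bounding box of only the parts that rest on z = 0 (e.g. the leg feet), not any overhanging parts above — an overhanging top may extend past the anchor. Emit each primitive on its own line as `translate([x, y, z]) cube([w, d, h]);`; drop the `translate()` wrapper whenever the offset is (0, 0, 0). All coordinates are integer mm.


translate([468, 340, 0]) cube([84, 143, 1996]);
translate([1461, 340, 0]) cube([84, 143, 1996]);
translate([468, 340, 1996]) cube([1077, 143, 97]);


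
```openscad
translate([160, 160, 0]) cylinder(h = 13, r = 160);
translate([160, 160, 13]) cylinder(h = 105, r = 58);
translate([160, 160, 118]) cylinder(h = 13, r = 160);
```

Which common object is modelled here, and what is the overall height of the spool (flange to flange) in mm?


A spool. The overall height is 131 mm.

Three coaxial cylinders, large–small–large — a spool. Two 13 mm flanges and a 105 mm core give 13 + 105 + 13 = 131 mm.


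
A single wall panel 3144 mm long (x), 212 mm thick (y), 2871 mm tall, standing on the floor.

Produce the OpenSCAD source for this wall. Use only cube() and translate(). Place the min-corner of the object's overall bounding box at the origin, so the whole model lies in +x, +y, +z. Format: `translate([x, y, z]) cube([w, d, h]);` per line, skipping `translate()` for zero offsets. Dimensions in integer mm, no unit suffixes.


cube([3144, 212, 2871]);


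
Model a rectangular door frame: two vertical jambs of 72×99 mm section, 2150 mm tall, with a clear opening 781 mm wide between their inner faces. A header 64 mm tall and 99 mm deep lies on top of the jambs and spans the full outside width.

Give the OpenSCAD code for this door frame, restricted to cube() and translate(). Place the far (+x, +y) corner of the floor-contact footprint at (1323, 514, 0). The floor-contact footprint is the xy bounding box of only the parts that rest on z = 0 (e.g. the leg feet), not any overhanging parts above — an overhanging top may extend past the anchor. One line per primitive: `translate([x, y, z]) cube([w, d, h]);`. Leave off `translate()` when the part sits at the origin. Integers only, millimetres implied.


translate([398, 415, 0]) cube([72, 99, 2150]);
translate([1251, 415, 0]) cube([72, 99, 2150]);
translate([398, 415, 2150]) cube([925, 99, 64]);


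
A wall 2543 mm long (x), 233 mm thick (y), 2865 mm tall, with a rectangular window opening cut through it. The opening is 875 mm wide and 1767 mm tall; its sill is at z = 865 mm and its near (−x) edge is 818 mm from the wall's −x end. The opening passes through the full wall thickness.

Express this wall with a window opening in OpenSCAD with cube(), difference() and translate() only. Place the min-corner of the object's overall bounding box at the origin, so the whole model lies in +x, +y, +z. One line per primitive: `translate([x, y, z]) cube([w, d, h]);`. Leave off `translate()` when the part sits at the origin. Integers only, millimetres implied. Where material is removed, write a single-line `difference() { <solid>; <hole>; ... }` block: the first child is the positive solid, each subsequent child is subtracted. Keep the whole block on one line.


difference() { cube([2543, 233, 2865]); translate([818, 0, 865]) cube([875, 233, 1767]); }


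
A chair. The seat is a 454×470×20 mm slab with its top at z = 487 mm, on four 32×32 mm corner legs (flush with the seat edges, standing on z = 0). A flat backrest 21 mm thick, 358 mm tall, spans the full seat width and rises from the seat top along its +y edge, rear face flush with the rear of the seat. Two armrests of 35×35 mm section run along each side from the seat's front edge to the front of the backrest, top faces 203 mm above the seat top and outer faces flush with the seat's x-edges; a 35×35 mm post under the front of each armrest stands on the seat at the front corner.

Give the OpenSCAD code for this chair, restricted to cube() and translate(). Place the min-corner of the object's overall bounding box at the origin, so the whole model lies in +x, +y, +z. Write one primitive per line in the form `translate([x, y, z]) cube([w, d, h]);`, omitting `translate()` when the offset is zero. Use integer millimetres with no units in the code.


translate([0, 0, 467]) cube([454, 470, 20]);
cube([32, 32, 467]);
translate([422, 0, 0]) cube([32, 32, 467]);
translate([0, 438, 0]) cube([32, 32, 467]);
translate([422, 438, 0]) cube([32, 32, 467]);
translate([0, 449, 487]) cube([454, 21, 358]);
translate([0, 0, 655]) cube([35, 449, 35]);
translate([419, 0, 655]) cube([35, 449, 35]);
translate([0, 0, 487]) cube([35, 35, 168]);
translate([419, 0, 487]) cube([35, 35, 168]);


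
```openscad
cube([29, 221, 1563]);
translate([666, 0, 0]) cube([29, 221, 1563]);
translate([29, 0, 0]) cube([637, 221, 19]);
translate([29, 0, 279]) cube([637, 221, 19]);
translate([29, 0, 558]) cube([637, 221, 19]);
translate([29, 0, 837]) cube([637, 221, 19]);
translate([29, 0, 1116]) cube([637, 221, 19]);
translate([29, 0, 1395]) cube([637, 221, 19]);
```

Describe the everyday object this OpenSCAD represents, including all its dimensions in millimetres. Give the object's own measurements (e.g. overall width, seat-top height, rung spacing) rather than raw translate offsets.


An open bookshelf. Two side panels, each 29 mm thick, 221 mm deep and 1563 mm tall, stand 695 mm apart (outside-to-outside). Between them sit 6 shelves, each 19 mm thick and 221 mm deep, spanning the full gap between the sides. The bottom shelf rests on the floor (its underside at z = 0) and the clear gap between one shelf's top and the next shelf's underside is 260 mm.


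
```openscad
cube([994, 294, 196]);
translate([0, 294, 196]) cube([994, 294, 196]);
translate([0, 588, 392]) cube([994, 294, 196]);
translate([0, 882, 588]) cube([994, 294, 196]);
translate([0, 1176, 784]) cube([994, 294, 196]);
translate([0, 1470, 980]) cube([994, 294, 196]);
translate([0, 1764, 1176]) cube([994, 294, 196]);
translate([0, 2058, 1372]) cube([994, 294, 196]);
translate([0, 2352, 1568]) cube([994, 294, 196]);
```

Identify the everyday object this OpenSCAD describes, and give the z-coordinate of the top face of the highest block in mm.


A staircase. The total rise is 1764 mm.

9 identical blocks, each offset up and back from the previous — a staircase. Each step is 196 mm tall and there are 9 of them, so the total rise is 9 × 196 = 1764 mm.


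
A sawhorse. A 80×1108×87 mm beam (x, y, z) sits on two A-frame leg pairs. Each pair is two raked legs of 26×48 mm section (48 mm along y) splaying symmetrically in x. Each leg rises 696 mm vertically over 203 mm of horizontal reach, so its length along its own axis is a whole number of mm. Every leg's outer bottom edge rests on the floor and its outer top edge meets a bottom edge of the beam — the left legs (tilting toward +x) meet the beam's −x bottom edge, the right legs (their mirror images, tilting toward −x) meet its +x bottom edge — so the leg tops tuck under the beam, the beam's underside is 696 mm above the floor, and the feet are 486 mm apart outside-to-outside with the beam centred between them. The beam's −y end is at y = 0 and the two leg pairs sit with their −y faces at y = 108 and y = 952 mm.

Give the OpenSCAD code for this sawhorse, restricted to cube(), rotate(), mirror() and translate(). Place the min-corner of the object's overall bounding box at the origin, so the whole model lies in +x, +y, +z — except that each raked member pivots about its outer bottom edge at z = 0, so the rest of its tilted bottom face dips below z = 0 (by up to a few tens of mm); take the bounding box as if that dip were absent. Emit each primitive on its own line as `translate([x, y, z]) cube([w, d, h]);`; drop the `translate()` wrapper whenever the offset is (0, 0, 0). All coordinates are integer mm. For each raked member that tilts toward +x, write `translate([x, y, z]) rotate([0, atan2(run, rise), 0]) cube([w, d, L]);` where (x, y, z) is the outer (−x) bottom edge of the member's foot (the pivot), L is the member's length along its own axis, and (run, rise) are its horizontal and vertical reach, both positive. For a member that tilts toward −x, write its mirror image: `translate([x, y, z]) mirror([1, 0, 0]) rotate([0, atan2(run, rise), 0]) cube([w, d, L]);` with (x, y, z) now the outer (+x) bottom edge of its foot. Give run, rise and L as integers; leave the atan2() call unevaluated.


translate([203, 0, 696]) cube([80, 1108, 87]);
translate([0, 108, 0]) rotate([0, atan2(203, 696), 0]) cube([26, 48, 725]);
translate([486, 108, 0]) mirror([1, 0, 0]) rotate([0, atan2(203, 696), 0]) cube([26, 48, 725]);
translate([0, 952, 0]) rotate([0, atan2(203, 696), 0]) cube([26, 48, 725]);
translate([486, 952, 0]) mirror([1, 0, 0]) rotate([0, atan2(203, 696), 0]) cube([26, 48, 725]);


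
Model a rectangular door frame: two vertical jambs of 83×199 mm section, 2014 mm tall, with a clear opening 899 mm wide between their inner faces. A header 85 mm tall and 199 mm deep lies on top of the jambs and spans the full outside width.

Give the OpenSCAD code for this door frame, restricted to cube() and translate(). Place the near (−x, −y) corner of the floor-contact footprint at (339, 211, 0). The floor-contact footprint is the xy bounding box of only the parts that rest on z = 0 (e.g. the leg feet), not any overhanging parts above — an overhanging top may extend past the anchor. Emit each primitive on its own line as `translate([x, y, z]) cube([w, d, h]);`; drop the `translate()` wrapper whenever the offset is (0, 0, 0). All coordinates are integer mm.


translate([339, 211, 0]) cube([83, 199, 2014]);
translate([1321, 211, 0]) cube([83, 199, 2014]);
translate([339, 211, 2014]) cube([1065, 199, 85]);


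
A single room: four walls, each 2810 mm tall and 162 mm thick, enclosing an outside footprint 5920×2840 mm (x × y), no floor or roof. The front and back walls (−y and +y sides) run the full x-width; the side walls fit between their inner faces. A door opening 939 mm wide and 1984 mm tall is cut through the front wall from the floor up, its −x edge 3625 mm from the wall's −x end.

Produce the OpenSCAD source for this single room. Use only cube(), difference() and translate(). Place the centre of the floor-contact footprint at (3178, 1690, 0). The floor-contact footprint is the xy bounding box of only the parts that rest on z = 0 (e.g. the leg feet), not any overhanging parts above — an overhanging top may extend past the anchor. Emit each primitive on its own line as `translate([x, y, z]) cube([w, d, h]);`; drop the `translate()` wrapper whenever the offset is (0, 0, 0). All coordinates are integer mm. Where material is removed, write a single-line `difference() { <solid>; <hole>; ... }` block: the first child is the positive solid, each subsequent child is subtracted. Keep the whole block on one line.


difference() { translate([218, 270, 0]) cube([5920, 162, 2810]); translate([3843, 270, 0]) cube([939, 162, 1984]); }
translate([218, 2948, 0]) cube([5920, 162, 2810]);
translate([218, 432, 0]) cube([162, 2516, 2810]);
translate([5976, 432, 0]) cube([162, 2516, 2810]);


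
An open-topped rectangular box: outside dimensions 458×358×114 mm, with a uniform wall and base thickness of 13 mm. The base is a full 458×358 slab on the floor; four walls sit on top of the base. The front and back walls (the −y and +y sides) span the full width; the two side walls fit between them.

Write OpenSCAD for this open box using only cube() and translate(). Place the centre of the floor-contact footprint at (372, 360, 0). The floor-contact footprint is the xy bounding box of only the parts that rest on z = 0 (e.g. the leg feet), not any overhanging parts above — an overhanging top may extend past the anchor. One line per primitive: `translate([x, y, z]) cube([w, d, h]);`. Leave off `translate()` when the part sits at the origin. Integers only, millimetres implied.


translate([143, 181, 0]) cube([458, 358, 13]);
translate([143, 181, 13]) cube([458, 13, 101]);
translate([143, 526, 13]) cube([458, 13, 101]);
translate([143, 194, 13]) cube([13, 332, 101]);
translate([588, 194, 13]) cube([13, 332, 101]);


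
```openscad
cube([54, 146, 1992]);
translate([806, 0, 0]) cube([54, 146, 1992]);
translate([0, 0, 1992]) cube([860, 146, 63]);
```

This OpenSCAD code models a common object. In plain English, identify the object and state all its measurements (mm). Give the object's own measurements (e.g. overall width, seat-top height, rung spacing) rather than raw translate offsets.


A door frame. The clear opening is 752 mm wide and 1992 mm high. Two 54 mm wide jambs, 146 mm deep, stand either side of the opening from the floor to the top of the opening. A 63 mm thick head sits across the top of both jambs, spanning the full outside width of the frame.


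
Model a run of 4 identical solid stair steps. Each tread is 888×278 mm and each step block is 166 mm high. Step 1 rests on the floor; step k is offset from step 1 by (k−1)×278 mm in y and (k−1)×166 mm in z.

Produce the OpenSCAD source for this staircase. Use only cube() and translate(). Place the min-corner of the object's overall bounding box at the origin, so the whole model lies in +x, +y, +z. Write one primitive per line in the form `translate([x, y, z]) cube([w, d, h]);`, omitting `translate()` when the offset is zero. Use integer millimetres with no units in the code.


cube([888, 278, 166]);
translate([0, 278, 166]) cube([888, 278, 166]);
translate([0, 556, 332]) cube([888, 278, 166]);
translate([0, 834, 498]) cube([888, 278, 166]);


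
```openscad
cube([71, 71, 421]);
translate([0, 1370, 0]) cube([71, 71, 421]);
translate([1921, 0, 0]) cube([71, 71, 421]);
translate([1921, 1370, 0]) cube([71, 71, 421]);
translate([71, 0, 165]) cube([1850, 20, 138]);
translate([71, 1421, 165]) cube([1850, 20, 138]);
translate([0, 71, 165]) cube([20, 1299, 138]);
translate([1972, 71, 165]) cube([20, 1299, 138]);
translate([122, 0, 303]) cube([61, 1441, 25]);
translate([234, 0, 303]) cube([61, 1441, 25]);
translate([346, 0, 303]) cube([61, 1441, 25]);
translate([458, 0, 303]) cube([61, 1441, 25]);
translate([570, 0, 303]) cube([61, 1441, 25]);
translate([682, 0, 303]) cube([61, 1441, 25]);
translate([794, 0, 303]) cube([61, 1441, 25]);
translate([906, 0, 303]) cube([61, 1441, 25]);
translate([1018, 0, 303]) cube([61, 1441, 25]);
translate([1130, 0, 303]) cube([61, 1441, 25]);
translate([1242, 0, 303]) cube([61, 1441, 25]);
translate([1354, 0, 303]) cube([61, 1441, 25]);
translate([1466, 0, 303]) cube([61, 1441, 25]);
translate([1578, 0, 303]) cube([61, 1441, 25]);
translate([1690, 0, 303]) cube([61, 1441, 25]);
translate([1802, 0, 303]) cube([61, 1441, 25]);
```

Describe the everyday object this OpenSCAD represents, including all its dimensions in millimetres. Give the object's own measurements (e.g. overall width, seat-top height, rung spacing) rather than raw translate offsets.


A bed frame 1992 mm long (x) by 1441 mm wide (y). Four 71×71 mm corner posts, 421 mm tall, at the corners of the footprint. Four rails of 20 mm thickness and 138 mm height run between adjacent posts with their undersides at z = 165 mm, their outer faces flush with the outside of the frame (the two x-running rails run between the posts' inner faces; the two y-running rails run between the posts' inner faces). 16 slats, each 61 mm wide (x) and 25 mm thick, lie across the top of the two x-running rails, running the full 1441 mm width of the frame in y; along x they sit between the end posts with a 51 mm gap after the −x posts and between neighbouring slats, leaving 58 mm before the +x posts.


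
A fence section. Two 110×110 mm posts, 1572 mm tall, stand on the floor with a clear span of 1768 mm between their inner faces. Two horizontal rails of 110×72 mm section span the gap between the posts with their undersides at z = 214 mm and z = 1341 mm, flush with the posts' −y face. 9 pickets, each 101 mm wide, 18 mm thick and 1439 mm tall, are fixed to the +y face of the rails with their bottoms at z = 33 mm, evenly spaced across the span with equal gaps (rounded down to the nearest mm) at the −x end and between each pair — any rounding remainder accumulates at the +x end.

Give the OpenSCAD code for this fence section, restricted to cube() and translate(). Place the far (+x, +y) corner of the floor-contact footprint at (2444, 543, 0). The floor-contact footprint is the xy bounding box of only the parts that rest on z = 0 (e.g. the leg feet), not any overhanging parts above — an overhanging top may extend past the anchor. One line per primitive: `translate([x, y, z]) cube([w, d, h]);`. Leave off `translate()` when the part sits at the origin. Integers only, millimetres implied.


translate([456, 433, 0]) cube([110, 110, 1572]);
translate([2334, 433, 0]) cube([110, 110, 1572]);
translate([566, 433, 214]) cube([1768, 110, 72]);
translate([566, 433, 1341]) cube([1768, 110, 72]);
translate([651, 543, 33]) cube([101, 18, 1439]);
translate([837, 543, 33]) cube([101, 18, 1439]);
translate([1023, 543, 33]) cube([101, 18, 1439]);
translate([1209, 543, 33]) cube([101, 18, 1439]);
translate([1395, 543, 33]) cube([101, 18, 1439]);
translate([1581, 543, 33]) cube([101, 18, 1439]);
translate([1767, 543, 33]) cube([101, 18, 1439]);
translate([1953, 543, 33]) cube([101, 18, 1439]);
translate([2139, 543, 33]) cube([101, 18, 1439]);


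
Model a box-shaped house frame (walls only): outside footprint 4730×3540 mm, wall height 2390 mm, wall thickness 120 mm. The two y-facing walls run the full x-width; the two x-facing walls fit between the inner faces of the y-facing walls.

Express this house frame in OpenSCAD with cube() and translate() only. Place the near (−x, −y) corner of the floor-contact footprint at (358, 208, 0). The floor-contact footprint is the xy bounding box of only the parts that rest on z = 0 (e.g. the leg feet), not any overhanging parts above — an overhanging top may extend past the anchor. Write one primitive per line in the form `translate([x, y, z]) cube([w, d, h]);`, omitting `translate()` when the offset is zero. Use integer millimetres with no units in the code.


translate([358, 208, 0]) cube([4730, 120, 2390]);
translate([358, 3628, 0]) cube([4730, 120, 2390]);
translate([358, 328, 0]) cube([120, 3300, 2390]);
translate([4968, 328, 0]) cube([120, 3300, 2390]);


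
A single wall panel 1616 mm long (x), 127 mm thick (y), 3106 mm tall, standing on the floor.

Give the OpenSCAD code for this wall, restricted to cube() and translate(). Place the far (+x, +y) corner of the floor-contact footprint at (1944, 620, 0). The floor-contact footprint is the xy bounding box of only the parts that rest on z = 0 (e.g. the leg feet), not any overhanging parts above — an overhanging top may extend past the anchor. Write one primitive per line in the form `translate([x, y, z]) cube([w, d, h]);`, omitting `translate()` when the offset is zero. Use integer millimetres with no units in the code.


translate([328, 493, 0]) cube([1616, 127, 3106]);


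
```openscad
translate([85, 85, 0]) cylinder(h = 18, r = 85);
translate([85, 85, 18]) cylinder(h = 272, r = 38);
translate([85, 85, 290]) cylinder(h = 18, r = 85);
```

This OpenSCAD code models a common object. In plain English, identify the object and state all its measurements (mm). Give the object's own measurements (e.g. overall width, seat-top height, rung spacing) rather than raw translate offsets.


A spool: two coaxial disc flanges of radius 85 mm and thickness 18 mm, joined by a core cylinder of radius 38 mm and height 272 mm. The lower flange rests on z = 0 and the three cylinders share a vertical axis.


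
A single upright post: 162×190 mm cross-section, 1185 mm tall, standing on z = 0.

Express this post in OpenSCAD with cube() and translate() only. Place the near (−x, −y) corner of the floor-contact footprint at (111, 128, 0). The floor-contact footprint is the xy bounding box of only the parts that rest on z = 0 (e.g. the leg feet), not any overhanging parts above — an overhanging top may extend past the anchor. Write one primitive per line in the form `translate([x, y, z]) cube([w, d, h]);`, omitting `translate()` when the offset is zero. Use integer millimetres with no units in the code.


translate([111, 128, 0]) cube([162, 190, 1185]);


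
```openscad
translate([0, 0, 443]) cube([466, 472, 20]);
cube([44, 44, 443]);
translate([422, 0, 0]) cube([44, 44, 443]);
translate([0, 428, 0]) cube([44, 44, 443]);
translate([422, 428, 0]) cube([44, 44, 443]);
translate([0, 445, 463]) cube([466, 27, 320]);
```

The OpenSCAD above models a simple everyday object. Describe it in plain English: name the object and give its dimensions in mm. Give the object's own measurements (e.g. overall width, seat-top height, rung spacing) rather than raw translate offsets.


A chair. The seat is a 466×472×20 mm slab with its top at z = 463 mm, on four 44×44 mm corner legs (flush with the seat edges, standing on z = 0). A flat backrest 27 mm thick, 320 mm tall, spans the full seat width and rises from the seat top along its +y edge, rear face flush with the rear of the seat.


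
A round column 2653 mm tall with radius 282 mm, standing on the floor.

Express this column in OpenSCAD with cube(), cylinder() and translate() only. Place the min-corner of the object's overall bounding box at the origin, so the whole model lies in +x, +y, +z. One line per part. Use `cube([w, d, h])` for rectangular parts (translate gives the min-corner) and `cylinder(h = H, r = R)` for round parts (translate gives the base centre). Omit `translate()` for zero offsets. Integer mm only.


translate([282, 282, 0]) cylinder(h = 2653, r = 282);


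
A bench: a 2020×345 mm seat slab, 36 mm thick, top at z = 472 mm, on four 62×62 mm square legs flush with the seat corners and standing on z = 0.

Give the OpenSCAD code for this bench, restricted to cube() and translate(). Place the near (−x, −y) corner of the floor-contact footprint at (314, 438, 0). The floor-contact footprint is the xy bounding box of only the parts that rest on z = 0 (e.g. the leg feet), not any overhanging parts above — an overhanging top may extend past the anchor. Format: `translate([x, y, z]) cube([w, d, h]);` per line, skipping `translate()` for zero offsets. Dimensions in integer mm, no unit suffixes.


translate([314, 438, 436]) cube([2020, 345, 36]);
translate([314, 438, 0]) cube([62, 62, 436]);
translate([314, 721, 0]) cube([62, 62, 436]);
translate([2272, 438, 0]) cube([62, 62, 436]);
translate([2272, 721, 0]) cube([62, 62, 436]);


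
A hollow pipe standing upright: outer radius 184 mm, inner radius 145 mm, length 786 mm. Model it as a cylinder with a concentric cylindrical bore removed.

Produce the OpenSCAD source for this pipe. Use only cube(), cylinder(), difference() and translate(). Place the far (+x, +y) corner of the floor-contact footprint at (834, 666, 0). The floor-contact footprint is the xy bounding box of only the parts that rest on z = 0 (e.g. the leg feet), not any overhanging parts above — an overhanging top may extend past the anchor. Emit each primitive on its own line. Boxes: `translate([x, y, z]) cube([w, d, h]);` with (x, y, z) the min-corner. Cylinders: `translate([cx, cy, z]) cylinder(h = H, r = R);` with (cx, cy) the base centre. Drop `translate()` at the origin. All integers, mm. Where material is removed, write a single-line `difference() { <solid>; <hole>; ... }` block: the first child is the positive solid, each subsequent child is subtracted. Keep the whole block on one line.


difference() { translate([650, 482, 0]) cylinder(h = 786, r = 184); translate([650, 482, 0]) cylinder(h = 786, r = 145); }


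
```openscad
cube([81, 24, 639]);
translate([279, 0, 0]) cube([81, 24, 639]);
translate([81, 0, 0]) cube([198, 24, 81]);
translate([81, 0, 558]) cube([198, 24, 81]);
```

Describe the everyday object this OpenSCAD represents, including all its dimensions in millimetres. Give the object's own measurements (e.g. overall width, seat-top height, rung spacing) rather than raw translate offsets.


A rectangular picture frame lying in the x–z plane (depth along y). The opening is 198 mm wide (x) by 477 mm tall (z), surrounded by a border 81 mm wide on all four sides. The frame is 24 mm deep and is made of two full-height vertical stiles with two horizontal rails fitted between them.
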